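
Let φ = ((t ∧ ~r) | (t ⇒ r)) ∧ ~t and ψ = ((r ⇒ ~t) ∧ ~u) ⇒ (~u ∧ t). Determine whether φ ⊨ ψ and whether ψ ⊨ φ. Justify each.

(⇒) fails and (⇐) fails.

Forward direction. This fails. Under r = F, u = F, t = F, the left side is true but the right side is false.

Converse. This fails. Under r = F, u = F, t = T, the left side is false but the right side is true.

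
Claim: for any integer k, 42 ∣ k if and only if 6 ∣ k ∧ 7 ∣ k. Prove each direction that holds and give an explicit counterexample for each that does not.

Both implications hold.

(→) If 42 ∣ k, write k = 42q. Since 42 = 7·6, k = 6·(7q), so 6 ∣ k; and since 42 = 6·7, k = 7·(6q), so 7 ∣ k.

(←) Suppose 6 ∣ k and 7 ∣ k. Any common multiple of 6 and 7 is a multiple of their lcm; here gcd(6, 7) = 1, so lcm(6, 7) = 6·7 = 42, so 42 ∣ k.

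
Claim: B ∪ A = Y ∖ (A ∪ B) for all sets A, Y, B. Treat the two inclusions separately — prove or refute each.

(⊆) This inclusion fails. Take A = {1}, Y = ∅, B = ∅; then 1 ∈ B ∪ A but 1 ∉ Y ∖ (A ∪ B).

(⊇) This inclusion fails. Take A = ∅, Y = {1}, B = ∅; then 1 ∈ Y ∖ (A ∪ B) but 1 ∉ B ∪ A.

Neither inclusion holds.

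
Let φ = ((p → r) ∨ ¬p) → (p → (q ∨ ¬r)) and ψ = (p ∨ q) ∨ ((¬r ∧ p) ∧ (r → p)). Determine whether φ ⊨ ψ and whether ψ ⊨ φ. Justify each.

(⟹) This fails. Under r = F, q = F, p = F, the left side is true but the right side is false.

(⟸) This fails. Under r = T, q = F, p = T, the left side is false but the right side is true.

(⇒) fails and (⇐) fails.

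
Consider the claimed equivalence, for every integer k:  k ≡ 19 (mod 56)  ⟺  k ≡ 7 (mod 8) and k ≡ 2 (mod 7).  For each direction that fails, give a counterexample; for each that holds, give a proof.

[⇒] This fails: k = 19 gives 19 ≡ 19 (mod 56) but 19 ≡ 3 (mod 8), so the conjunction on the right does not hold.

[⇐] This fails: k = 23 satisfies both congruences on the right (23 ≡ 7 mod 8 and 23 ≡ 2 mod 7) yet 23 ≡ 23 (mod 56), not 19.

Neither direction holds.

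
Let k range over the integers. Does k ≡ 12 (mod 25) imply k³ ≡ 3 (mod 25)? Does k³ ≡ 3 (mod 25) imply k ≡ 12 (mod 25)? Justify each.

The biconditional holds.

(⇒) Suppose k ≡ 12 (mod 25). Write k = 25j + 12. Then (25j + 12)³ = 15625j³ + 22500j² + 10800j + 1728 = 25(625j³ + 900j² + 432j + 69) + 3, so k³ ≡ 3 (mod 25).

(⇐) Conversely, suppose k³ ≡ 3 (mod 25). The only residue r in {0, …, 24} with r³ ≡ 3 (mod 25) is r = 12, so k ≡ 12 (mod 25).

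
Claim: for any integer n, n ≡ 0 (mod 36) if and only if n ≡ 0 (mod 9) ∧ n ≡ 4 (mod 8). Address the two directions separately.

(⇒) fails; (⇐) holds.

Converse. If n ≡ 0 (mod 9) and n ≡ 4 (mod 8), then by the Chinese remainder theorem n ≡ 36 (mod 72). Since 36 ≡ 0 (mod 36) and 36 ∣ 72, we get n ≡ 0 (mod 36).

Forward direction. This fails: n = 0 gives 0 ≡ 0 (mod 36) but 0 ≡ 0 (mod 8), so the conjunction on the right does not hold.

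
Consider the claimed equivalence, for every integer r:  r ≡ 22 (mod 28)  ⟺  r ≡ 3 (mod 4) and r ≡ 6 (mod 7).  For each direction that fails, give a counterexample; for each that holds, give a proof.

Forward direction. This fails: r = 22 gives 22 ≡ 22 (mod 28) but 22 ≡ 2 (mod 4), so the conjunction on the right does not hold.

Converse. This fails: r = 27 satisfies both congruences on the right (27 ≡ 3 mod 4 and 27 ≡ 6 mod 7) yet 27 ≡ 27 (mod 28), not 22.

Neither implication holds.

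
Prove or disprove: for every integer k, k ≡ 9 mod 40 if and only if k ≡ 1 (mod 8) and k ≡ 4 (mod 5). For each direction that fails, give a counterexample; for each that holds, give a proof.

Both directions hold; the statement is true.

(⟹) Suppose k ≡ 9 (mod 40); write k = 40j + 9. Since 8 ∣ 40, reducing mod 8 gives k ≡ 9 ≡ 1 (mod 8); since 5 ∣ 40, reducing mod 5 gives k ≡ 9 ≡ 4 (mod 5).

(⟸) Conversely, if k ≡ 1 (mod 8) and k ≡ 4 (mod 5), then by the Chinese remainder theorem k ≡ 9 (mod 40). This is exactly k ≡ 9 (mod 40).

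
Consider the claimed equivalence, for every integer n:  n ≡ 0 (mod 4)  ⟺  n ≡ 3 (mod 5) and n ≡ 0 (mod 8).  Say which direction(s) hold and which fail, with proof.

(⟹) This fails: n = 0 gives 0 ≡ 0 (mod 4) but 0 ≡ 0 (mod 5), so the conjunction on the right does not hold.

(⟸) Conversely, if n ≡ 3 (mod 5) and n ≡ 0 (mod 8), then by the Chinese remainder theorem n ≡ 8 (mod 40). Since 8 ≡ 0 (mod 4) and 4 ∣ 40, we get n ≡ 0 (mod 4).

(⇒) fails; (⇐) holds.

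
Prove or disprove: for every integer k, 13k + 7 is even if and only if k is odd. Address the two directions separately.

Forward direction. Suppose 13k + 7 is even. Since 13 is odd, 13k and k have the same parity, so 13k + 7 ≡ k + 7 (mod 2). As 7 is odd, 13k + 7 is even exactly when k is odd. Thus k is odd.

Converse. Suppose k is odd; write k = 2j + 1. Then 13k + 7 = 13·(2j + 1) + 7 = 2·13j + 20, which is even.

Both directions hold; the statement is true.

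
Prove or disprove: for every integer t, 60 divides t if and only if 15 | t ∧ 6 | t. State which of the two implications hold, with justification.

Only the forward implication holds.

(⟹) If 60 ∣ t, write t = 60q. Since 60 = 4·15, t = 15·(4q), so 15 ∣ t; and since 60 = 10·6, t = 6·(10q), so 6 ∣ t.

(⟸) This fails: take t = 30. Both 15 ∣ 30 and 6 ∣ 30, yet 30 is not a multiple of 60 (since 30 = 0·60 + 30), so 60 ∤ 30.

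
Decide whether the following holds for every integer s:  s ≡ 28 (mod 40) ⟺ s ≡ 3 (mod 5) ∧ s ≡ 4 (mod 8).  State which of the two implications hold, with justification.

Equivalent; both directions hold.

Forward direction. Suppose s ≡ 28 (mod 40); write s = 40j + 28. Since 5 ∣ 40, reducing mod 5 gives s ≡ 28 ≡ 3 (mod 5); since 8 ∣ 40, reducing mod 8 gives s ≡ 28 ≡ 4 (mod 8).

Converse. If s ≡ 3 (mod 5) and s ≡ 4 (mod 8), then by the Chinese remainder theorem s ≡ 28 (mod 40). This is exactly s ≡ 28 (mod 40).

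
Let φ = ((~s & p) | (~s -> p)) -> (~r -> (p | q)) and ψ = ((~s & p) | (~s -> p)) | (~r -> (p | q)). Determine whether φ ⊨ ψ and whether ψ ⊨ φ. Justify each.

(⇒) fails and (⇐) fails.

Forward direction. This fails. Under q = F, r = F, p = F, s = F, the left side is true but the right side is false.

Converse. This fails. Under q = F, r = F, p = F, s = T, the left side is false but the right side is true.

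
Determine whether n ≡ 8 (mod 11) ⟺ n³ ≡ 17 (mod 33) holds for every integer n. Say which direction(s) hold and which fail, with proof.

Converse. The residues r modulo 33 with r³ ≡ 17 (mod 33) are exactly {8}, and each is ≡ 8 (mod 11).

Forward direction. This fails: take n = 19. Then 19 ≡ 8 (mod 11), but 19³ = 6859 ≡ 28 (mod 33), not 17.

Only the converse holds.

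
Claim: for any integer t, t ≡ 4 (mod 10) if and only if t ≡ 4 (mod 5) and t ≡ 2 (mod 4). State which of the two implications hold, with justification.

Only the converse holds.

Forward direction. This fails: t = 4 gives 4 ≡ 4 (mod 10) but 4 ≡ 0 (mod 4), so the conjunction on the right does not hold.

Converse. If t ≡ 4 (mod 5) and t ≡ 2 (mod 4), then by the Chinese remainder theorem t ≡ 14 (mod 20). Since 14 ≡ 4 (mod 10) and 10 ∣ 20, we get t ≡ 4 (mod 10).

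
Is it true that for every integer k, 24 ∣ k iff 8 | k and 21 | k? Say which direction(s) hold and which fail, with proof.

The forward direction fails; the converse holds.

[⇒] This fails: take k = 24. Certainly 24 ∣ 24, but 21 ∤ 24.

[⇐] Suppose 8 ∣ k and 21 ∣ k. Any common multiple of 8 and 21 is a multiple of their lcm; here gcd(8, 21) = 1, so lcm(8, 21) = 8·21 = 168, so 168 ∣ k. Since 24 ∣ 168, it follows that 24 ∣ k.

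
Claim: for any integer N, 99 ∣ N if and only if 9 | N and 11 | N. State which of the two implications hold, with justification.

Equivalent; both directions hold.

Forward direction. If 99 ∣ N, write N = 99q. Since 99 = 11·9, N = 9·(11q), so 9 ∣ N; and since 99 = 9·11, N = 11·(9q), so 11 ∣ N.

Converse. Suppose 9 ∣ N and 11 ∣ N. Any common multiple of 9 and 11 is a multiple of their lcm; here gcd(9, 11) = 1, so lcm(9, 11) = 9·11 = 99, so 99 ∣ N.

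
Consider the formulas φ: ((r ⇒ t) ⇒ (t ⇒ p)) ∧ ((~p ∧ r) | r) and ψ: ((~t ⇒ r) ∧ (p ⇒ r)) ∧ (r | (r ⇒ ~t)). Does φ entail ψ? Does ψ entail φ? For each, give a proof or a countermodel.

(⇒) holds; (⇐) fails.

Forward direction. Assume the antecedent. If r is true, the consequent reduces to true regardless of the other variables. If r is false, the antecedent cannot hold. Either way the consequent holds.

Converse. This fails. Under r = F, t = T, p = F, the left side is false but the right side is true.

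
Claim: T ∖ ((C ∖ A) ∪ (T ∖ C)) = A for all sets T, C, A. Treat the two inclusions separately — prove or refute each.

Only the forward inclusion holds.

(⊇) This inclusion fails. Take T = ∅, C = ∅, A = {1}; then 1 ∈ A but 1 ∉ T ∖ ((C ∖ A) ∪ (T ∖ C)).

(⊆) Let x ∈ T ∖ ((C ∖ A) ∪ (T ∖ C)). Then x ∈ T ∩ C ∩ A, from which x ∈ A.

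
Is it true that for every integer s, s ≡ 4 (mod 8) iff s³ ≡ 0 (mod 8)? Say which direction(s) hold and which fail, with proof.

Forward direction. Suppose s ≡ 4 (mod 8). Write s = 8j + 4. Then (8j + 4)³ = 512j³ + 768j² + 384j + 64 = 8(64j³ + 96j² + 48j + 8) + 0, so s³ ≡ 0 (mod 8).

Converse. This fails: take s = 0. Then 0³ = 0 ≡ 0 (mod 8), yet 0 ≡ 0 (mod 8), not 4.

The forward direction holds; the converse fails.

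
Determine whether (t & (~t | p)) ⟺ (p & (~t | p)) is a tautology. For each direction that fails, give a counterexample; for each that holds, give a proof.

(→) Assume the antecedent. If t is true, the antecedent forces (t = T, p = T), and p & (~t | p) holds there. If t is false, the antecedent cannot hold. Either way p & (~t | p) holds.

(←) This fails. Under t = F, p = T, the left side is false but the right side is true.

(⇒) holds; (⇐) fails.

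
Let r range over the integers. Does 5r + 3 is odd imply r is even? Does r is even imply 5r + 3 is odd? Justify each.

[⇐] Suppose r is even; write r = 2j. Then 5r + 3 = 5·(2j) + 3 = 2·5j + 3, which is odd.

[⇒] Suppose 5r + 3 is odd. Since 5 is odd, 5r and r have the same parity, so 5r + 3 ≡ r + 3 (mod 2). As 3 is odd, 5r + 3 is odd exactly when r is even. Thus r is even.

Both directions hold; the statement is true.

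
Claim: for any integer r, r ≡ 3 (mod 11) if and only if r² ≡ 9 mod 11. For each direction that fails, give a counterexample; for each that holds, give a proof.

Forward direction. Suppose r ≡ 3 (mod 11). Write r = 11j + 3. Then (11j + 3)² = 121j² + 66j + 9 = 11(11j² + 6j) + 9, so r² ≡ 9 (mod 11).

Converse. This fails: take r = 8. Then 8² = 64 ≡ 9 (mod 11), yet 8 ≡ 8 (mod 11), not 3.

Not equivalent: only (⇒) holds.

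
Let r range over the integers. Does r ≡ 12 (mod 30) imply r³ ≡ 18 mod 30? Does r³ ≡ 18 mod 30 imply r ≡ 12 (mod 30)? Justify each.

Both directions hold.

(⟹) Suppose r ≡ 12 (mod 30). Write r = 30j + 12. Then (30j + 12)³ = 27000j³ + 32400j² + 12960j + 1728 = 30(900j³ + 1080j² + 432j + 57) + 18, so r³ ≡ 18 (mod 30).

(⟸) Conversely, suppose r³ ≡ 18 (mod 30). The only residue r in {0, …, 29} with r³ ≡ 18 (mod 30) is r = 12, so r ≡ 12 (mod 30).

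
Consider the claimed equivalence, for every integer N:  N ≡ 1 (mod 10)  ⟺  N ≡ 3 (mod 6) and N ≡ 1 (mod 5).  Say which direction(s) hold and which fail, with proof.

(⟹) This fails: N = 1 gives 1 ≡ 1 (mod 10) but 1 ≡ 1 (mod 6), so the conjunction on the right does not hold.

(⟸) Conversely, if N ≡ 3 (mod 6) and N ≡ 1 (mod 5), then by the Chinese remainder theorem N ≡ 21 (mod 30). Since 21 ≡ 1 (mod 10) and 10 ∣ 30, we get N ≡ 1 (mod 10).

(⇒) fails; (⇐) holds.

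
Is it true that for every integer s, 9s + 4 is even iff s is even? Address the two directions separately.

The biconditional holds.

Forward direction. Suppose 9s + 4 is even. Since 9 is odd, 9s and s have the same parity, so 9s + 4 ≡ s + 4 (mod 2). As 4 is even, 9s + 4 is even exactly when s is even. Thus s is even.

Converse. Suppose s is even; write s = 2j. Then 9s + 4 = 9·(2j) + 4 = 2·9j + 4, which is even.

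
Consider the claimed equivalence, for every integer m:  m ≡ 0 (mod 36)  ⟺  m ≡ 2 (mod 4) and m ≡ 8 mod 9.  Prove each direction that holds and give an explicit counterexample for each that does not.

Forward direction. This fails: m = 0 gives 0 ≡ 0 (mod 36) but 0 ≡ 0 (mod 4), so the conjunction on the right does not hold.

Converse. This fails: m = 26 satisfies both congruences on the right (26 ≡ 2 mod 4 and 26 ≡ 8 mod 9) yet 26 ≡ 26 (mod 36), not 0.

Both directions fail.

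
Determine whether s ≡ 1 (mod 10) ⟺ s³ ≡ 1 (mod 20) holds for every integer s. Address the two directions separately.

Only the converse holds.

Forward direction. This fails: take s = 11. Then 11 ≡ 1 (mod 10), but 11³ = 1331 ≡ 11 (mod 20), not 1.

Converse. The residues r modulo 20 with r³ ≡ 1 (mod 20) are exactly {1}, and each is ≡ 1 (mod 10).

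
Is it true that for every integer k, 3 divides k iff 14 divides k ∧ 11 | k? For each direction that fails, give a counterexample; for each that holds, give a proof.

Neither direction holds.

(⟹) This fails: take k = 3. Certainly 3 ∣ 3, but 14 ∤ 3.

(⟸) This fails: take k = 154. Both 14 ∣ 154 and 11 ∣ 154, yet 154 is not a multiple of 3 (since 154 = 51·3 + 1), so 3 ∤ 154.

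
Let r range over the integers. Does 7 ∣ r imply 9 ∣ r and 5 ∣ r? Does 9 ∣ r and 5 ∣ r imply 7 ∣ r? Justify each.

Neither implication holds.

[⇒] This fails: take r = 7. Certainly 7 ∣ 7, but 9 ∤ 7.

[⇐] This fails: take r = 45. Both 9 ∣ 45 and 5 ∣ 45, yet 45 is not a multiple of 7 (since 45 = 6·7 + 3), so 7 ∤ 45.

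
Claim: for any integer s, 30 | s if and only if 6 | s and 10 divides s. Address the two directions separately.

Both implications hold.

(⇒) If 30 ∣ s, write s = 30q. Since 30 = 5·6, s = 6·(5q), so 6 ∣ s; and since 30 = 3·10, s = 10·(3q), so 10 ∣ s.

(⇐) Suppose 6 ∣ s and 10 ∣ s. Any common multiple of 6 and 10 is a multiple of their lcm; here lcm(6, 10) = 6·10/gcd(6, 10) = 60/2 = 30, so 30 ∣ s.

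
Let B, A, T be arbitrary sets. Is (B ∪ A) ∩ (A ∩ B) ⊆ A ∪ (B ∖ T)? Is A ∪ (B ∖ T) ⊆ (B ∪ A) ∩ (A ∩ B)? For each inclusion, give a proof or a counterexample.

(⊆) Let x ∈ (B ∪ A) ∩ (A ∩ B). Then either x ∈ B ∩ A and x ∉ T; or x ∈ B ∩ A ∩ T. In each case x ∈ A ∪ (B ∖ T), so (B ∪ A) ∩ (A ∩ B) ⊆ A ∪ (B ∖ T).

(⊇) This inclusion fails. Take B = {1}, A = ∅, T = ∅; then 1 ∈ A ∪ (B ∖ T) but 1 ∉ (B ∪ A) ∩ (A ∩ B).

The sets are not equal: only the forward inclusion holds.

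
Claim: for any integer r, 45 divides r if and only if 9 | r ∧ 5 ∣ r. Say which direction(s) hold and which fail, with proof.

(→) If 45 ∣ r, write r = 45q. Since 45 = 5·9, r = 9·(5q), so 9 ∣ r; and since 45 = 9·5, r = 5·(9q), so 5 ∣ r.

(←) Suppose 9 ∣ r and 5 ∣ r. Any common multiple of 9 and 5 is a multiple of their lcm; here gcd(9, 5) = 1, so lcm(9, 5) = 9·5 = 45, so 45 ∣ r.

Both implications hold.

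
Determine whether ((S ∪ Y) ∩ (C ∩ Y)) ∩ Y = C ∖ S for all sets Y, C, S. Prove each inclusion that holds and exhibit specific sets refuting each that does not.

Both inclusions fail.

(⊆) This inclusion fails. Take Y = {1}, C = {1}, S = {1}; then 1 ∈ ((S ∪ Y) ∩ (C ∩ Y)) ∩ Y but 1 ∉ C ∖ S.

(⊇) This inclusion fails. Take Y = ∅, C = {1}, S = ∅; then 1 ∈ C ∖ S but 1 ∉ ((S ∪ Y) ∩ (C ∩ Y)) ∩ Y.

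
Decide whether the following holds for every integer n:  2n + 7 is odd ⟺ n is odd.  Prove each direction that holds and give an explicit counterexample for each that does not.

(⇒) fails; (⇐) holds.

Forward direction. This fails: take n = 0. Then 2n + 7 = 7, which is odd, yet n = 0 is even, not odd.

Converse. Suppose n is odd. Since 2 is even, 2n is even for every n, so 2n + 7 has the same parity as 7, which is odd. Hence 2n + 7 is odd.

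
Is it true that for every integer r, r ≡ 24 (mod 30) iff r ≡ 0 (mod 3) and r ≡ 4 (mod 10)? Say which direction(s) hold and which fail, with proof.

Both implications hold.

(⟸) If r ≡ 0 (mod 3) and r ≡ 4 (mod 10), then by the Chinese remainder theorem r ≡ 24 (mod 30). This is exactly r ≡ 24 (mod 30).

(⟹) Suppose r ≡ 24 (mod 30); write r = 30j + 24. Since 3 ∣ 30, reducing mod 3 gives r ≡ 24 ≡ 0 (mod 3); since 10 ∣ 30, reducing mod 10 gives r ≡ 24 ≡ 4 (mod 10).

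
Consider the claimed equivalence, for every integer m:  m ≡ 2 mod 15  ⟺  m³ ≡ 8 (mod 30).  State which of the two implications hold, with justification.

Not equivalent: only (⇐) holds.

Forward direction. This fails: take m = 17. Then 17 ≡ 2 (mod 15), but 17³ = 4913 ≡ 23 (mod 30), not 8.

Converse. The residues r modulo 30 with r³ ≡ 8 (mod 30) are exactly {2}, and each is ≡ 2 (mod 15).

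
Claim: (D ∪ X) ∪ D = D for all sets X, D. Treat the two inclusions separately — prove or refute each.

Forward inclusion. This inclusion fails. Take X = {1}, D = ∅; then 1 ∈ (D ∪ X) ∪ D but 1 ∉ D.

Reverse inclusion. Let x ∈ D. Then either x ∈ D and x ∉ X; or x ∈ X ∩ D. In each case x ∈ (D ∪ X) ∪ D, so D ⊆ (D ∪ X) ∪ D.

(⊆) fails; (⊇) holds.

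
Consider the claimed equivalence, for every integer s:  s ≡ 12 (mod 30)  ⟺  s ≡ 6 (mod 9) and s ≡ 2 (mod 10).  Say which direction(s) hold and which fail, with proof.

(⇒) fails; (⇐) holds.

[⇒] This fails: s = 72 gives 72 ≡ 12 (mod 30) but 72 ≡ 0 (mod 9), so the conjunction on the right does not hold.

[⇐] Conversely, if s ≡ 6 (mod 9) and s ≡ 2 (mod 10), then by the Chinese remainder theorem s ≡ 42 (mod 90). Since 42 ≡ 12 (mod 30) and 30 ∣ 90, we get s ≡ 12 (mod 30).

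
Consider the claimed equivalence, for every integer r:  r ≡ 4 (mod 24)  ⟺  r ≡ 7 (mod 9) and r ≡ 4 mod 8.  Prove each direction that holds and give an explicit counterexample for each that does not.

Not equivalent: only (⇐) holds.

(←) If r ≡ 7 (mod 9) and r ≡ 4 (mod 8), then by the Chinese remainder theorem r ≡ 52 (mod 72). Since 52 ≡ 4 (mod 24) and 24 ∣ 72, we get r ≡ 4 (mod 24).

(→) This fails: r = 4 gives 4 ≡ 4 (mod 24) but 4 ≡ 4 (mod 9), so the conjunction on the right does not hold.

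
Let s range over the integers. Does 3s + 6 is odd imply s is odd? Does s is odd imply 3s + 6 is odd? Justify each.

(⟹) Suppose 3s + 6 is odd. Since 3 is odd, 3s and s have the same parity, so 3s + 6 ≡ s + 6 (mod 2). As 6 is even, 3s + 6 is odd exactly when s is odd. Thus s is odd.

(⟸) Conversely, suppose s is odd; write s = 2j + 1. Then 3s + 6 = 3·(2j + 1) + 6 = 2·3j + 9, which is odd.

The biconditional holds.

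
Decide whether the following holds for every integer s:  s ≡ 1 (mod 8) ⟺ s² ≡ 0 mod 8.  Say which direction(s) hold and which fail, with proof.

Neither direction holds.

(⟹) This fails: take s = 1. Then 1 ≡ 1 (mod 8), but 1² = 1 ≡ 1 (mod 8), not 0.

(⟸) This fails: take s = 0. Then 0² = 0 ≡ 0 (mod 8), yet 0 ≡ 0 (mod 8), not 1.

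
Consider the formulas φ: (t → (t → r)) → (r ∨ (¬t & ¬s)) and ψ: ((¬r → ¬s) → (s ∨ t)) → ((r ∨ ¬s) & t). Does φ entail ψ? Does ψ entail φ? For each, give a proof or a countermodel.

Only the reverse direction holds.

(⇒) This fails. Under s = T, r = T, t = F, the left side is true but the right side is false.

(⇐) Assume the antecedent. If s is true, the antecedent forces (s = T, r = T, t = T), and the consequent holds there. If s is false, the consequent reduces to true regardless of the other variables. Either way the consequent holds.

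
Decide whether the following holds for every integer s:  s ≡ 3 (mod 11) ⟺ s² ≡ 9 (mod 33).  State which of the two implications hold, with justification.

Both directions fail.

(⇒) This fails: take s = 14. Then 14 ≡ 3 (mod 11), but 14² = 196 ≡ 31 (mod 33), not 9.

(⇐) This fails: take s = 30. Then 30² = 900 ≡ 9 (mod 33), yet 30 ≡ 8 (mod 11), not 3.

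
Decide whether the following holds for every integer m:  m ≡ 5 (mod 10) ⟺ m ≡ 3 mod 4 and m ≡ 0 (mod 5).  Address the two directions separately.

(←) If m ≡ 3 (mod 4) and m ≡ 0 (mod 5), then by the Chinese remainder theorem m ≡ 15 (mod 20). Since 15 ≡ 5 (mod 10) and 10 ∣ 20, we get m ≡ 5 (mod 10).

(→) This fails: m = 5 gives 5 ≡ 5 (mod 10) but 5 ≡ 1 (mod 4), so the conjunction on the right does not hold.

Only the converse holds.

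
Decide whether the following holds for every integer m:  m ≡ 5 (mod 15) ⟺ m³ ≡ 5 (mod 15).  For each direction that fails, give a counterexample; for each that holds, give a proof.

[⇒] Suppose m ≡ 5 (mod 15). Write m = 15j + 5. Then (15j + 5)³ = 3375j³ + 3375j² + 1125j + 125 = 15(225j³ + 225j² + 75j + 8) + 5, so m³ ≡ 5 (mod 15).

[⇐] Conversely, suppose m³ ≡ 5 (mod 15). The only residue r in {0, …, 14} with r³ ≡ 5 (mod 15) is r = 5, so m ≡ 5 (mod 15).

Both directions hold; the statement is true.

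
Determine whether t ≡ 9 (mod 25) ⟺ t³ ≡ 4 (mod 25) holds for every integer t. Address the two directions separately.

Equivalent; both directions hold.

Forward direction. Suppose t ≡ 9 (mod 25). Write t = 25j + 9. Then (25j + 9)³ = 15625j³ + 16875j² + 6075j + 729 = 25(625j³ + 675j² + 243j + 29) + 4, so t³ ≡ 4 (mod 25).

Converse. Suppose t³ ≡ 4 (mod 25). The only residue r in {0, …, 24} with r³ ≡ 4 (mod 25) is r = 9, so t ≡ 9 (mod 25).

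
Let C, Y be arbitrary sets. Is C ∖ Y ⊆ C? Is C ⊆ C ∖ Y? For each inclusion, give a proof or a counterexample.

(⊆) holds; (⊇) fails.

Forward inclusion. Let x ∈ C ∖ Y. Then x ∈ C and x ∉ Y, from which x ∈ C.

Reverse inclusion. This inclusion fails. Take C = {1}, Y = {1}; then 1 ∈ C but 1 ∉ C ∖ Y.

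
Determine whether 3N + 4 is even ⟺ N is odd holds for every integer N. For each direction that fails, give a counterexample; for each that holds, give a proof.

(⟹) This fails: N = 0 gives 3N + 4 = 4, which is even, but 0 is even, not odd.

(⟸) This also fails: N = 5 is odd, but 3N + 4 = 19 is odd, not even.

Both directions fail.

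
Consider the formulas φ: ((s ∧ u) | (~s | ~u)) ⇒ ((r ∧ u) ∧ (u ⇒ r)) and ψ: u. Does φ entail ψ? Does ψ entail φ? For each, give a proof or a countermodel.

(⇐) This fails. Under r = F, u = T, s = F, the left side is false but the right side is true.

(⇒) Assume the antecedent. If r is true, the antecedent forces (r = T, u = T, s = F) or (r = T, u = T, s = T), and u holds there. If r is false, the antecedent cannot hold. Either way u holds.

Only the forward implication holds.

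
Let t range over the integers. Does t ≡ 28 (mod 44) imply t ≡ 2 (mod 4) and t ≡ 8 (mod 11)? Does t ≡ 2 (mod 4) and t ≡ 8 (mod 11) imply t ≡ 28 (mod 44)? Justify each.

(⟹) This fails: t = 28 gives 28 ≡ 28 (mod 44) but 28 ≡ 0 (mod 4), so the conjunction on the right does not hold.

(⟸) This fails: t = 30 satisfies both congruences on the right (30 ≡ 2 mod 4 and 30 ≡ 8 mod 11) yet 30 ≡ 30 (mod 44), not 28.

(⇒) fails and (⇐) fails.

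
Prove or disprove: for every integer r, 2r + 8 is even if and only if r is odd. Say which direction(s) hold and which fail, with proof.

(⟸) Suppose r is odd. Since 2 is even, 2r is even for every r, so 2r + 8 has the same parity as 8, which is even. Hence 2r + 8 is even.

(⟹) This fails: take r = 6. Then 2r + 8 = 20, which is even, yet r = 6 is even, not odd.

Only the reverse direction holds.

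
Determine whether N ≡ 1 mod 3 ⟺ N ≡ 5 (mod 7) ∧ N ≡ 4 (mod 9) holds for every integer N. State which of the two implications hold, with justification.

The forward direction fails; the converse holds.

(⟹) This fails: N = 1 gives 1 ≡ 1 (mod 3) but 1 ≡ 1 (mod 7), so the conjunction on the right does not hold.

(⟸) Conversely, if N ≡ 5 (mod 7) and N ≡ 4 (mod 9), then by the Chinese remainder theorem N ≡ 40 (mod 63). Since 40 ≡ 1 (mod 3) and 3 ∣ 63, we get N ≡ 1 (mod 3).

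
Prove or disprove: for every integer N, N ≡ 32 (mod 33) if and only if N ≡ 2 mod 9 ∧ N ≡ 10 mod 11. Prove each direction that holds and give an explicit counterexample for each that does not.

Not equivalent: only (⇐) holds.

[⇒] This fails: N = 32 gives 32 ≡ 32 (mod 33) but 32 ≡ 5 (mod 9), so the conjunction on the right does not hold.

[⇐] Conversely, if N ≡ 2 (mod 9) and N ≡ 10 (mod 11), then by the Chinese remainder theorem N ≡ 65 (mod 99). Since 65 ≡ 32 (mod 33) and 33 ∣ 99, we get N ≡ 32 (mod 33).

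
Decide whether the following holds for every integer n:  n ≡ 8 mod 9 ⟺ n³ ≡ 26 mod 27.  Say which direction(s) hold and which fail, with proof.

(⇒) Suppose n ≡ 8 (mod 9). Working modulo 27, n ∈ {8, 17, 26}; for each such r, r³ ≡ 26 (mod 27).

(⇐) Conversely, the residues r modulo 27 with r³ ≡ 26 (mod 27) are exactly {8, 17, 26}, and each is ≡ 8 (mod 9).

Both directions hold; the statement is true.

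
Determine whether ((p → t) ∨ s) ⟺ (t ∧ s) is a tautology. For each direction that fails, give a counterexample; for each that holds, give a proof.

Forward direction. This fails. Under s = F, t = F, p = F, the left side is true but the right side is false.

Converse. Assume the antecedent. If s is true, (p → t) ∨ s reduces to true regardless of the other variables. If s is false, the antecedent cannot hold. Either way (p → t) ∨ s holds.

(⇒) fails; (⇐) holds.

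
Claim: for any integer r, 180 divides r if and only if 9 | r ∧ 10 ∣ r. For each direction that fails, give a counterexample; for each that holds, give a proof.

(⟹) If 180 ∣ r, write r = 180q. Since 180 = 20·9, r = 9·(20q), so 9 ∣ r; and since 180 = 18·10, r = 10·(18q), so 10 ∣ r.

(⟸) This fails: take r = 90. Both 9 ∣ 90 and 10 ∣ 90, yet 90 is not a multiple of 180 (since 90 = 0·180 + 90), so 180 ∤ 90.

(⇒) holds; (⇐) fails.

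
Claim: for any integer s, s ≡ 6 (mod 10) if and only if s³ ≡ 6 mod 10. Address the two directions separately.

(⟹) Suppose s ≡ 6 (mod 10). Write s = 10j + 6. Then (10j + 6)³ = 1000j³ + 1800j² + 1080j + 216 = 10(100j³ + 180j² + 108j + 21) + 6, so s³ ≡ 6 (mod 10).

(⟸) For the converse, argue contrapositively. If s ≢ 6 (mod 10), then s is congruent to one of 0, 1, 2, 3, 4, 5, 7, 8, 9 modulo 10, and these give s³ ≡ 0, 1, 8, 7, 4, 5, 3, 2, 9 respectively — never 6.

Both directions hold; the statement is true.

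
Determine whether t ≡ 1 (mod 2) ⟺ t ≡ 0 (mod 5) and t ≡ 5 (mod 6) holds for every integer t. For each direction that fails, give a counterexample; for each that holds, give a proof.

(⇒) fails; (⇐) holds.

(⇐) If t ≡ 0 (mod 5) and t ≡ 5 (mod 6), then by the Chinese remainder theorem t ≡ 5 (mod 30). Since 5 ≡ 1 (mod 2) and 2 ∣ 30, we get t ≡ 1 (mod 2).

(⇒) This fails: t = 1 gives 1 ≡ 1 (mod 2) but 1 ≡ 1 (mod 5), so the conjunction on the right does not hold.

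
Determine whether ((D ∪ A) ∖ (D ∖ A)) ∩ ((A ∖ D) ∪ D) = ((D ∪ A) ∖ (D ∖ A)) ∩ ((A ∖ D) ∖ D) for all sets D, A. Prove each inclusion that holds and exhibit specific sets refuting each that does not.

Forward inclusion. This inclusion fails. Take D = {1}, A = {1}; then 1 ∈ ((D ∪ A) ∖ (D ∖ A)) ∩ ((A ∖ D) ∪ D) but 1 ∉ ((D ∪ A) ∖ (D ∖ A)) ∩ ((A ∖ D) ∖ D).

Reverse inclusion. Let x ∈ ((D ∪ A) ∖ (D ∖ A)) ∩ ((A ∖ D) ∖ D). Then x ∈ A and x ∉ D, from which x ∈ ((D ∪ A) ∖ (D ∖ A)) ∩ ((A ∖ D) ∪ D).

Only the reverse inclusion holds.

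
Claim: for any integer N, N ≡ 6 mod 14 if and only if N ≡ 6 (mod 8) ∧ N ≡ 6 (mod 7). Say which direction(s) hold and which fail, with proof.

Forward direction. This fails: N = 48 gives 48 ≡ 6 (mod 14) but 48 ≡ 0 (mod 8), so the conjunction on the right does not hold.

Converse. If N ≡ 6 (mod 8) and N ≡ 6 (mod 7), then by the Chinese remainder theorem N ≡ 6 (mod 56). Since 6 ≡ 6 (mod 14) and 14 ∣ 56, we get N ≡ 6 (mod 14).

Only the reverse direction holds.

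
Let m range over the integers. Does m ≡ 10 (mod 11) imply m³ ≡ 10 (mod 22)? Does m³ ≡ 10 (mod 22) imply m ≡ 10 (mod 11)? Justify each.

Forward direction. This fails: take m = 21. Then 21 ≡ 10 (mod 11), but 21³ = 9261 ≡ 21 (mod 22), not 10.

Converse. The residues r modulo 22 with r³ ≡ 10 (mod 22) are exactly {10}, and each is ≡ 10 (mod 11).

Only the converse holds.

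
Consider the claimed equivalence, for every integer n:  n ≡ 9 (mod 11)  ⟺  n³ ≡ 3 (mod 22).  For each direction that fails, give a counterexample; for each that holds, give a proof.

The forward direction fails; the converse holds.

Converse. The residues r modulo 22 with r³ ≡ 3 (mod 22) are exactly {9}, and each is ≡ 9 (mod 11).

Forward direction. This fails: take n = 20. Then 20 ≡ 9 (mod 11), but 20³ = 8000 ≡ 14 (mod 22), not 3.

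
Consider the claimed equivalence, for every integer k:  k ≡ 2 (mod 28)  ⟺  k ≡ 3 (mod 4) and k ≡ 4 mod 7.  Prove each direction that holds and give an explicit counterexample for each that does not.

Forward direction. This fails: k = 2 gives 2 ≡ 2 (mod 28) but 2 ≡ 2 (mod 4), so the conjunction on the right does not hold.

Converse. This fails: k = 11 satisfies both congruences on the right (11 ≡ 3 mod 4 and 11 ≡ 4 mod 7) yet 11 ≡ 11 (mod 28), not 2.

Neither direction holds.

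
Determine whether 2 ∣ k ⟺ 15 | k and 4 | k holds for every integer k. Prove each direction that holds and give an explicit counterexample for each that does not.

The forward direction fails; the converse holds.

(⟹) This fails: take k = 2. Certainly 2 ∣ 2, but 15 ∤ 2.

(⟸) Suppose 15 ∣ k and 4 ∣ k. Any common multiple of 15 and 4 is a multiple of their lcm; here gcd(15, 4) = 1, so lcm(15, 4) = 15·4 = 60, so 60 ∣ k. Since 2 ∣ 60, it follows that 2 ∣ k.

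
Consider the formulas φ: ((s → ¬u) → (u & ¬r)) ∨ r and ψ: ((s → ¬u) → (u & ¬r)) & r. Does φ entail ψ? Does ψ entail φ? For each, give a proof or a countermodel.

The forward direction fails; the converse holds.

[⇐] Assume the antecedent. If r is true, ((s → ¬u) → (u & ¬r)) ∨ r reduces to true regardless of the other variables. If r is false, the antecedent cannot hold. Either way ((s → ¬u) → (u & ¬r)) ∨ r holds.

[⇒] This fails. Under r = T, s = F, u = F, the left side is true but the right side is false.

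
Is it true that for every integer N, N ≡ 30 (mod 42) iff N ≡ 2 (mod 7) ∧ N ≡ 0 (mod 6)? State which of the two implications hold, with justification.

(⇒) Suppose N ≡ 30 (mod 42); write N = 42j + 30. Since 7 ∣ 42, reducing mod 7 gives N ≡ 30 ≡ 2 (mod 7); since 6 ∣ 42, reducing mod 6 gives N ≡ 30 ≡ 0 (mod 6).

(⇐) Conversely, if N ≡ 2 (mod 7) and N ≡ 0 (mod 6), then by the Chinese remainder theorem N ≡ 30 (mod 42). This is exactly N ≡ 30 (mod 42).

Both implications hold.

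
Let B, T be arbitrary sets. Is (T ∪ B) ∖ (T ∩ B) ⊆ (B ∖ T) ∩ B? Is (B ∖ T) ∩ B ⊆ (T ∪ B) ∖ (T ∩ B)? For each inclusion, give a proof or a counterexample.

The sets are not equal: only the reverse inclusion holds.

Forward inclusion. This inclusion fails. Take B = ∅, T = {1}; then 1 ∈ (T ∪ B) ∖ (T ∩ B) but 1 ∉ (B ∖ T) ∩ B.

Reverse inclusion. Let x ∈ (B ∖ T) ∩ B. Then x ∈ B and x ∉ T, from which x ∈ (T ∪ B) ∖ (T ∩ B).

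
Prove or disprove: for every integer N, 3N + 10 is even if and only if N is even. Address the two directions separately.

(←) Suppose N is even; write N = 2j. Then 3N + 10 = 3·(2j) + 10 = 2·3j + 10, which is even.

(→) Suppose 3N + 10 is even. Since 3 is odd, 3N and N have the same parity, so 3N + 10 ≡ N + 10 (mod 2). As 10 is even, 3N + 10 is even exactly when N is even. Thus N is even.

The biconditional holds.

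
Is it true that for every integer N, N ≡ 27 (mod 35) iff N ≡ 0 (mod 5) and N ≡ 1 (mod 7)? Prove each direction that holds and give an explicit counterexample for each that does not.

[⇒] This fails: N = 27 gives 27 ≡ 27 (mod 35) but 27 ≡ 2 (mod 5), so the conjunction on the right does not hold.

[⇐] This fails: N = 15 satisfies both congruences on the right (15 ≡ 0 mod 5 and 15 ≡ 1 mod 7) yet 15 ≡ 15 (mod 35), not 27.

Neither direction holds.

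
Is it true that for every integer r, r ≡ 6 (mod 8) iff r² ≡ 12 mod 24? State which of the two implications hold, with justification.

(⟹) This fails: take r = 14. Then 14 ≡ 6 (mod 8), but 14² = 196 ≡ 4 (mod 24), not 12.

(⟸) This fails: take r = 18. Then 18² = 324 ≡ 12 (mod 24), yet 18 ≡ 2 (mod 8), not 6.

Both directions fail.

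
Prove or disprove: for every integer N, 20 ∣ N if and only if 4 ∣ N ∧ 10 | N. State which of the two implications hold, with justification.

Both directions hold; the statement is true.

(⇒) If 20 ∣ N, write N = 20q. Since 20 = 5·4, N = 4·(5q), so 4 ∣ N; and since 20 = 2·10, N = 10·(2q), so 10 ∣ N.

(⇐) Suppose 4 ∣ N and 10 ∣ N. Any common multiple of 4 and 10 is a multiple of their lcm; here lcm(4, 10) = 4·10/gcd(4, 10) = 40/2 = 20, so 20 ∣ N.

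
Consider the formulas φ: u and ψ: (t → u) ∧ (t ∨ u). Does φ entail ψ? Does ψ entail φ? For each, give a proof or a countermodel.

Both directions hold.

Converse. Assume the antecedent. If u is true, u reduces to true regardless of the other variables. If u is false, the antecedent cannot hold. Either way u holds.

Forward direction. Assume the antecedent. If u is true, (t → u) ∧ (t ∨ u) reduces to true regardless of the other variables. If u is false, the antecedent cannot hold. Either way (t → u) ∧ (t ∨ u) holds.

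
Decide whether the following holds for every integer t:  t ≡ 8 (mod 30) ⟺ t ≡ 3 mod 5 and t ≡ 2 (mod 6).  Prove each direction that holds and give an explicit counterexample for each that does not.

(→) Suppose t ≡ 8 (mod 30); write t = 30j + 8. Since 5 ∣ 30, reducing mod 5 gives t ≡ 8 ≡ 3 (mod 5); since 6 ∣ 30, reducing mod 6 gives t ≡ 8 ≡ 2 (mod 6).

(←) Conversely, if t ≡ 3 (mod 5) and t ≡ 2 (mod 6), then by the Chinese remainder theorem t ≡ 8 (mod 30). This is exactly t ≡ 8 (mod 30).

The biconditional holds.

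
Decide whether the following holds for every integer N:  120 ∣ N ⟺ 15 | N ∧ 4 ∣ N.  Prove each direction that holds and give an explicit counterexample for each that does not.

(⟹) If 120 ∣ N, write N = 120q. Since 120 = 8·15, N = 15·(8q), so 15 ∣ N; and since 120 = 30·4, N = 4·(30q), so 4 ∣ N.

(⟸) This fails: take N = 60. Both 15 ∣ 60 and 4 ∣ 60, yet 60 is not a multiple of 120 (since 60 = 0·120 + 60), so 120 ∤ 60.

(⇒) holds; (⇐) fails.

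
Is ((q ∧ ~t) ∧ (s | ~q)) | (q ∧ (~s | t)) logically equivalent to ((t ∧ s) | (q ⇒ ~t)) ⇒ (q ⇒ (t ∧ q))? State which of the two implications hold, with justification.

(⇒) This fails. Under t = F, s = F, q = T, the left side is true but the right side is false.

(⇐) This fails. Under t = F, s = F, q = F, the left side is false but the right side is true.

Neither implication holds.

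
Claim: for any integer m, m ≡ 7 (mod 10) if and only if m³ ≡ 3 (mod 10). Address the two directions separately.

[⇐] For the converse, argue contrapositively. If m ≢ 7 (mod 10), then m is congruent to one of 0, 1, 2, 3, 4, 5, 6, 8, 9 modulo 10, and these give m³ ≡ 0, 1, 8, 7, 4, 5, 6, 2, 9 respectively — never 3.

[⇒] Suppose m ≡ 7 (mod 10). Write m = 10j + 7. Then (10j + 7)³ = 1000j³ + 2100j² + 1470j + 343 = 10(100j³ + 210j² + 147j + 34) + 3, so m³ ≡ 3 (mod 10).

Equivalent; both directions hold.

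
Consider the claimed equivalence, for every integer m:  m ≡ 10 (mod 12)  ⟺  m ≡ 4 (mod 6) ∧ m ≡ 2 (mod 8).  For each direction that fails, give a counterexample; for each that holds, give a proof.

(→) This fails: m = 22 gives 22 ≡ 10 (mod 12) but 22 ≡ 6 (mod 8), so the conjunction on the right does not hold.

(←) Conversely, if m ≡ 4 (mod 6) and m ≡ 2 (mod 8), then by the Chinese remainder theorem m ≡ 10 (mod 24). Since 10 ≡ 10 (mod 12) and 12 ∣ 24, we get m ≡ 10 (mod 12).

Not equivalent: only (⇐) holds.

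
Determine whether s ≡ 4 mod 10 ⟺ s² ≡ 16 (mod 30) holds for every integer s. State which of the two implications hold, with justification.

(⟹) This fails: take s = 24. Then 24 ≡ 4 (mod 10), but 24² = 576 ≡ 6 (mod 30), not 16.

(⟸) This fails: take s = 16. Then 16² = 256 ≡ 16 (mod 30), yet 16 ≡ 6 (mod 10), not 4.

Neither implication holds.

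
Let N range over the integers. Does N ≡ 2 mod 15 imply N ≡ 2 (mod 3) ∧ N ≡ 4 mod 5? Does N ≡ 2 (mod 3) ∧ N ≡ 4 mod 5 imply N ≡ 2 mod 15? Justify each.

Both directions fail.

Forward direction. This fails: N = 2 gives 2 ≡ 2 (mod 15) but 2 ≡ 2 (mod 5), so the conjunction on the right does not hold.

Converse. This fails: N = 14 satisfies both congruences on the right (14 ≡ 2 mod 3 and 14 ≡ 4 mod 5) yet 14 ≡ 14 (mod 15), not 2.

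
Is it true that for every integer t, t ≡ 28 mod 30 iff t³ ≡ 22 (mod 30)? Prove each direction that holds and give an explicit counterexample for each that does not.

Both implications hold.

(⟹) Suppose t ≡ 28 mod 30. Write t = 30j + 28. Then (30j + 28)³ = 27000j³ + 75600j² + 70560j + 21952 = 30(900j³ + 2520j² + 2352j + 731) + 22, so t³ ≡ 22 (mod 30).

(⟸) Conversely, suppose t³ ≡ 22 (mod 30). The only residue r in {0, …, 29} with r³ ≡ 22 (mod 30) is r = 28, so t ≡ 28 (mod 30).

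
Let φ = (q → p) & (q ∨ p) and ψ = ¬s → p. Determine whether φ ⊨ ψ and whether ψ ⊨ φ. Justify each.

Only the forward direction holds.

(←) This fails. Under s = T, p = F, q = F, the left side is false but the right side is true.

(→) Assume the antecedent. If s is true, ¬s → p reduces to true regardless of the other variables. If s is false, the antecedent forces (s = F, p = T, q = F) or (s = F, p = T, q = T), and ¬s → p holds there. Either way ¬s → p holds.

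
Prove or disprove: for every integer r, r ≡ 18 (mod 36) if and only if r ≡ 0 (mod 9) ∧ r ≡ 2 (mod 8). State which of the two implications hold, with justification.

The forward direction fails; the converse holds.

(←) If r ≡ 0 (mod 9) and r ≡ 2 (mod 8), then by the Chinese remainder theorem r ≡ 18 (mod 72). Since 18 ≡ 18 (mod 36) and 36 ∣ 72, we get r ≡ 18 (mod 36).

(→) This fails: r = 54 gives 54 ≡ 18 (mod 36) but 54 ≡ 6 (mod 8), so the conjunction on the right does not hold.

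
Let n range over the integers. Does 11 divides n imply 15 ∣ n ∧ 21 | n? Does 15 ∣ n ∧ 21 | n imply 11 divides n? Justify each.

[⇒] This fails: take n = 11. Certainly 11 ∣ 11, but 15 ∤ 11.

[⇐] This fails: take n = 105. Both 15 ∣ 105 and 21 ∣ 105, yet 105 is not a multiple of 11 (since 105 = 9·11 + 6), so 11 ∤ 105.

(⇒) fails and (⇐) fails.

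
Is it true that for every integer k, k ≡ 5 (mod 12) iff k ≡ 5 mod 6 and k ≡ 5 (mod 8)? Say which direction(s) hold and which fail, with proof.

Not equivalent: only (⇐) holds.

(⇒) This fails: k = 17 gives 17 ≡ 5 (mod 12) but 17 ≡ 1 (mod 8), so the conjunction on the right does not hold.

(⇐) Conversely, if k ≡ 5 (mod 6) and k ≡ 5 (mod 8), then by the Chinese remainder theorem k ≡ 5 (mod 24). Since 5 ≡ 5 (mod 12) and 12 ∣ 24, we get k ≡ 5 (mod 12).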